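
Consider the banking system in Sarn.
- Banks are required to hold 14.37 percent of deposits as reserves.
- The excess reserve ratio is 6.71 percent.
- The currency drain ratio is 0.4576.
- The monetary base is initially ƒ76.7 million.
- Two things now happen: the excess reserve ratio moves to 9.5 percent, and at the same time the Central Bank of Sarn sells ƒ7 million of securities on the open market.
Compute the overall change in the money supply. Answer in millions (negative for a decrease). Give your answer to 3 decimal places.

-21.355 million

Before: m₁ = (1 + 0.4576) / (0.1437 + 0.0671 + 0.4576) ≈ 2.180730, MB₁ = 76.7, so M₁ = 2.180730 × 76.7 ≈ 167.262 million.
After: m₂ = (1 + 0.4576) / (0.1437 + 0.095 + 0.4576) ≈ 2.093351, MB₂ = 76.7 − 7 = 69.7, so M₂ = 2.093351 × 69.7 ≈ 145.9066 million.
ΔM = M₂ − M₁ = 145.9066 − 167.262 = -21.3554 million.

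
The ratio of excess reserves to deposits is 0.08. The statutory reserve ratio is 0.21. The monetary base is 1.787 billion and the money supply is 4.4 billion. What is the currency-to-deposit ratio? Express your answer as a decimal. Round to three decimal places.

Using m = M/MB = 4.4/1.787 ≈ 2.462227. From m = (1 + c)/(c + rr + e), rearranging gives 1 + c = m·(c + rr + e), so c·(1 − m) = m·(rr + e) − 1.
Hence c = [m·(rr + e) − 1]/(1 − m) = [2.462227 × (0.21 + 0.08) − 1] / (1 − 2.462227) ≈ 0.195561.

0.196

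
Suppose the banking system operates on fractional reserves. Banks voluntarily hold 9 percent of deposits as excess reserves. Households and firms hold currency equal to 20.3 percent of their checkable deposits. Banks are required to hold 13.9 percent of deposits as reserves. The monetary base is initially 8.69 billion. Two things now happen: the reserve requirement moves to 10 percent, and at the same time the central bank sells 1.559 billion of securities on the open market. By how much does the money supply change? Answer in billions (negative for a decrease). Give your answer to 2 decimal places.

-2.37 billion

Before: m₁ = (1 + 0.203) / (0.139 + 0.09 + 0.203) ≈ 2.7847, MB₁ = 8.69, so M₁ = 2.7847 × 8.69 ≈ 24.199 billion.
After: m₂ = (1 + 0.203) / (0.1 + 0.09 + 0.203) ≈ 3.0611, MB₂ = 8.69 − 1.559 = 7.131, so M₂ = 3.0611 × 7.131 ≈ 21.8287 billion.
ΔM = M₂ − M₁ = 21.8287 − 24.199 = -2.3703 billion.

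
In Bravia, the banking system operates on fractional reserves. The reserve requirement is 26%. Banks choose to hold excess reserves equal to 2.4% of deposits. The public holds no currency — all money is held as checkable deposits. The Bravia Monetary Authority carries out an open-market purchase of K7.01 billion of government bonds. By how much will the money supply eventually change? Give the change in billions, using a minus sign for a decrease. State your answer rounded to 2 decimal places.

The money multiplier is m = 1 / (rr + e) = 1 / (0.26 + 0.024) ≈ 3.5211.
The purchase adds 7.01 billion of base, so ΔM = m × ΔMB = 3.5211 × (+7.01) ≈ 24.6829 billion.

K24.68 billion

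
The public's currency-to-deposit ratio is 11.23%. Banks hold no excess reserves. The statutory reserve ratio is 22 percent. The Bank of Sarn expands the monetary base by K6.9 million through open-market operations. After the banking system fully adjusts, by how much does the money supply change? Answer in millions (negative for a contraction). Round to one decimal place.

The money multiplier is m = (1 + c) / (rr + c) = (1 + 0.1123) / (0.22 + 0.1123) ≈ 3.3473.
The purchase adds 6.9 million of base, so ΔM = m × ΔMB = 3.3473 × (+6.9) ≈ 23.0964 million.

K23.1 million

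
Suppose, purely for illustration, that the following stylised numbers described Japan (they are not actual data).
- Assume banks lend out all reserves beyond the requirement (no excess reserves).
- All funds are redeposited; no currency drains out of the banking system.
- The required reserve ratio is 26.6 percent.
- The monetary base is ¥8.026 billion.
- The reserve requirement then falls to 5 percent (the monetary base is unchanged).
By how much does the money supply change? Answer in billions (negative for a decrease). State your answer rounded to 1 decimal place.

Initially m₁ = 1 / (0.266) ≈ 3.7594, so M₁ = 3.7594 × 8.026 ≈ 30.1729 billion.
After the change m₂ = 1 / (0.05) = 20, so M₂ = 20 × 8.026 = 160.52 billion.
ΔM = M₂ − M₁ = 160.52 − 30.1729 = 130.3471 billion.

¥130.3 billion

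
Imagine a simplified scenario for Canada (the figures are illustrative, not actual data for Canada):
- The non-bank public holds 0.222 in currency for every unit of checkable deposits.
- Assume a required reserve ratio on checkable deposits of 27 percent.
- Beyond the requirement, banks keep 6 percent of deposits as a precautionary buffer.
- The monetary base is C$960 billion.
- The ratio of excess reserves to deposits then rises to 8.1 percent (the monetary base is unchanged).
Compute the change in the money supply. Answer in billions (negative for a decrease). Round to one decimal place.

Initially m₁ = (1 + 0.222) / (0.27 + 0.06 + 0.222) ≈ 2.21377, so M₁ = 2.21377 × 960 = 2125.2192 billion.
After the change m₂ = (1 + 0.222) / (0.27 + 0.081 + 0.222) ≈ 2.13264, so M₂ = 2.13264 × 960 = 2047.3344 billion.
ΔM = M₂ − M₁ = 2047.3344 − 2125.2192 = -77.8848 billion.

-77.9 billion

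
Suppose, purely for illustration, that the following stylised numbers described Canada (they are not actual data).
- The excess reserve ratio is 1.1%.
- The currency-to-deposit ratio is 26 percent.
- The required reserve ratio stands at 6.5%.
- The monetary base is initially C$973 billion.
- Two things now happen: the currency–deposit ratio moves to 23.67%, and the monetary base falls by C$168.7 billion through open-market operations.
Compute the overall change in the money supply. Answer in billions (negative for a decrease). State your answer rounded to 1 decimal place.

Before: m₁ = (1 + 0.26) / (0.065 + 0.011 + 0.26) = 3.75, MB₁ = 973, so M₁ = 3.75 × 973 = 3648.75 billion.
After: m₂ = (1 + 0.2367) / (0.065 + 0.011 + 0.2367) ≈ 3.95491, MB₂ = 973 − 168.7 = 804.3, so M₂ = 3.95491 × 804.3 ≈ 3180.9341 billion.
ΔM = M₂ − M₁ = 3180.9341 − 3648.75 = -467.8159 billion.

-467.8 billion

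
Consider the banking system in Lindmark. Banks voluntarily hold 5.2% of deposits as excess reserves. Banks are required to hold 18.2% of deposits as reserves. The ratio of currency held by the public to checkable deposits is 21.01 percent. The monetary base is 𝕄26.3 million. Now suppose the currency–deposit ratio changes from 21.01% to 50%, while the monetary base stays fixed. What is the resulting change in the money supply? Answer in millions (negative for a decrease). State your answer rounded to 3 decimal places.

-17.917 million

Initially m₁ = (1 + 0.2101) / (0.182 + 0.052 + 0.2101) ≈ 2.724837, so M₁ = 2.724837 × 26.3 ≈ 71.6632 million.
After the change m₂ = (1 + 0.5) / (0.182 + 0.052 + 0.5) ≈ 2.043597, so M₂ = 2.043597 × 26.3 ≈ 53.7466 million.
ΔM = M₂ − M₁ = 53.7466 − 71.6632 = -17.9166 million.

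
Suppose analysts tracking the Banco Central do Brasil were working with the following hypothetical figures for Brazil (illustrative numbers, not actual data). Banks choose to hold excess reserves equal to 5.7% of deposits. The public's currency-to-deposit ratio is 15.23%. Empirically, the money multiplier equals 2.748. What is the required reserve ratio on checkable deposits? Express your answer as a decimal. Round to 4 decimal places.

Using m = 2.748. Since m = (1 + c)/(c + rr + e), the denominator satisfies c + rr + e = (1 + c)/m = (1 + 0.1523) / 2.748 ≈ 0.419323.
With c = 0.1523 and e = 0.057, the required reserve ratio on checkable deposits is 0.419323 − 0.1523 − 0.057 = 0.210023.

0.2100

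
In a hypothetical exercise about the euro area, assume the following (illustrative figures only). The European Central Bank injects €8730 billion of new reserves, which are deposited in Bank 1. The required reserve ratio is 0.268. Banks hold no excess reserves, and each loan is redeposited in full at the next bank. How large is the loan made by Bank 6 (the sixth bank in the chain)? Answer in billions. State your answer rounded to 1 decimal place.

Each bank lends a fraction (1 − rr) = 0.7320 of the deposit it receives, so Bank 6 receives 8730·0.7320^5 and lends 8730·0.7320^6 ≈ 1343.0146 billion.

€1343.0 billion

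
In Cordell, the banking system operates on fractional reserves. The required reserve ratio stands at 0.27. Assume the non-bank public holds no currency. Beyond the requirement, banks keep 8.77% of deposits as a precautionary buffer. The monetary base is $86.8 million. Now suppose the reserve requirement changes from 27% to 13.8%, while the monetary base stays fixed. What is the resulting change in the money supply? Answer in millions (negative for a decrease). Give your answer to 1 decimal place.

$141.9 million

Initially m₁ = 1 / (0.27 + 0.0877) ≈ 2.7956, so M₁ = 2.7956 × 86.8 ≈ 242.6581 million.
After the change m₂ = 1 / (0.138 + 0.0877) ≈ 4.4307, so M₂ = 4.4307 × 86.8 ≈ 384.5848 million.
ΔM = M₂ − M₁ = 384.5848 − 242.6581 = 141.9267 million.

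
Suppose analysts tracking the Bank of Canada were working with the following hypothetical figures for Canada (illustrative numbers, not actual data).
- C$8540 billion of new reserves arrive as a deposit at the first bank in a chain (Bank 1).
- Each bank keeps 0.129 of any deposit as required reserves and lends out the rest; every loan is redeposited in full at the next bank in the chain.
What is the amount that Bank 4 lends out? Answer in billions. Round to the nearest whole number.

Each bank lends a fraction (1 − rr) = 0.8710 of the deposit it receives, so Bank 4 receives 8540·0.8710^3 and lends 8540·0.8710^4 ≈ 4915.0789 billion.

C$4915 billion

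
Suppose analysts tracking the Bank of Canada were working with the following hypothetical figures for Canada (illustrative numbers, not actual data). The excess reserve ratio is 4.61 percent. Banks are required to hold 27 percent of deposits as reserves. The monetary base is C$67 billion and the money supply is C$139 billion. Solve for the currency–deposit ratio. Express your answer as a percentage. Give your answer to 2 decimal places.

Using m = M/MB = 139/67 ≈ 2.074627. From m = (1 + c)/(c + rr + e), rearranging gives 1 + c = m·(c + rr + e), so c·(1 − m) = m·(rr + e) − 1.
Hence c = [m·(rr + e) − 1]/(1 − m) = [2.074627 × (0.27 + 0.0461) − 1] / (1 − 2.074627) ≈ 0.320307.

32.03%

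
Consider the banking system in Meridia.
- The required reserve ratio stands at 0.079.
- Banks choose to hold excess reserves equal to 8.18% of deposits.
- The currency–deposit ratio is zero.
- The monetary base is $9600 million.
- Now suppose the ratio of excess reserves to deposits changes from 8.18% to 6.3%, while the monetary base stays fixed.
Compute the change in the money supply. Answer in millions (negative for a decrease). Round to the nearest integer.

$7904 million

Initially m₁ = 1 / (0.079 + 0.0818) ≈ 6.21891, so M₁ = 6.21891 × 9600 = 59701.536 million.
After the change m₂ = 1 / (0.079 + 0.063) ≈ 7.04225, so M₂ = 7.04225 × 9600 = 67605.6 million.
ΔM = M₂ − M₁ = 67605.6 − 59701.536 = 7904.064 million.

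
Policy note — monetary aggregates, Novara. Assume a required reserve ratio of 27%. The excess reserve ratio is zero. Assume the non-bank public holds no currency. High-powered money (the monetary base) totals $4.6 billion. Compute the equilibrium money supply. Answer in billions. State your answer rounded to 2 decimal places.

With no currency drain or excess reserves, the money multiplier is m = 1/rr = 1/0.27 ≈ 3.7037.
Money supply M = m × MB = 3.7037 × 4.6 ≈ 17.037 billion.

$17.04 billion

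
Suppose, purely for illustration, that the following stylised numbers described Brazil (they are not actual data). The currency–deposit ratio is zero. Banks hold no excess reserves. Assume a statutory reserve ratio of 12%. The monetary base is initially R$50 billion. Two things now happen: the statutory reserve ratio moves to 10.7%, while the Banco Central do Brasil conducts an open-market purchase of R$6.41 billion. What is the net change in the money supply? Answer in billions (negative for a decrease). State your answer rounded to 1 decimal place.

R$110.5 billion

Before: m₁ = 1 / (0.12) ≈ 8.3333, MB₁ = 50, so M₁ = 8.3333 × 50 = 416.665 billion.
After: m₂ = 1 / (0.107) ≈ 9.3458, MB₂ = 50 + 6.41 = 56.41, so M₂ = 9.3458 × 56.41 ≈ 527.1966 billion.
ΔM = M₂ − M₁ = 527.1966 − 416.665 = 110.5316 billion.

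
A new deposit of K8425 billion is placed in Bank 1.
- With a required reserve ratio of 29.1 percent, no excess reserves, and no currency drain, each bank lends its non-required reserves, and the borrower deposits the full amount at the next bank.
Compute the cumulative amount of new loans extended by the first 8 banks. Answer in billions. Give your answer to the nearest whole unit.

K19216 billion

Bank i lends (1 − rr)^i of the original deposit: Bank 1 lends 8425·0.7090 = 5973.3250, Bank 2 lends 8425·0.7090² ≈ 4235.0874, and so on.
Summing a geometric series: total = 8425·[0.7090·(1 − 0.7090^8) / (1 − 0.7090)] ≈ 19216.2210 billion.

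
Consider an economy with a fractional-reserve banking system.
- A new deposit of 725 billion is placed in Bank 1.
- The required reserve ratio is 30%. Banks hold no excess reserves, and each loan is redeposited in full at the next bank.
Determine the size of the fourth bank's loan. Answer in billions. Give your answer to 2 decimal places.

174.07 billion

Each bank lends a fraction (1 − rr) = 0.7000 of the deposit it receives, so Bank 4 receives 725·0.7000^3 and lends 725·0.7000^4 = 174.0725 billion.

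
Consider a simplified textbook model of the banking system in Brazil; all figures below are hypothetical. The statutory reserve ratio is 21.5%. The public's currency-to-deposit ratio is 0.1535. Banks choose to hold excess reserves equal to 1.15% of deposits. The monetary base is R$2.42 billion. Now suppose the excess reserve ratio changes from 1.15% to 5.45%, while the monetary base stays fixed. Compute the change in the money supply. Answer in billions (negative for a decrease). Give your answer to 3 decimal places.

-0.747 billion

Initially m₁ = (1 + 0.1535) / (0.215 + 0.0115 + 0.1535) ≈ 3.03553, so M₁ = 3.03553 × 2.42 ≈ 7.346 billion.
After the change m₂ = (1 + 0.1535) / (0.215 + 0.0545 + 0.1535) ≈ 2.72695, so M₂ = 2.72695 × 2.42 ≈ 6.5992 billion.
ΔM = M₂ − M₁ = 6.5992 − 7.346 = -0.7468 billion.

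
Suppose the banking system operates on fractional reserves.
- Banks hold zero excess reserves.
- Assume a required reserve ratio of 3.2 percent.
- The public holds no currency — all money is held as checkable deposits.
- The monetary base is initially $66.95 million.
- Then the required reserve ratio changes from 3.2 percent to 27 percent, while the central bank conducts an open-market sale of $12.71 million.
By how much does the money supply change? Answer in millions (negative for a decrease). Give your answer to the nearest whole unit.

Before: m₁ = 1 / (0.032) = 31.25, MB₁ = 66.95, so M₁ = 31.25 × 66.95 = 2092.1875 million.
After: m₂ = 1 / (0.27) ≈ 3.7037, MB₂ = 66.95 − 12.71 = 54.24, so M₂ = 3.7037 × 54.24 ≈ 200.8887 million.
ΔM = M₂ − M₁ = 200.8887 − 2092.1875 = -1891.2988 million.

-1891 million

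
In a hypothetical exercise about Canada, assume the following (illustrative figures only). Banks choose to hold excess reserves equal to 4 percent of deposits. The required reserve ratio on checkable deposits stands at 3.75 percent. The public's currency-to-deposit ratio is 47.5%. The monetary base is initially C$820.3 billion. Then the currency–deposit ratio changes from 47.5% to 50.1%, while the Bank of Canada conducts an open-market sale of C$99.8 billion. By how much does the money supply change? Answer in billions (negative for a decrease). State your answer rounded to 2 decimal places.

-320.50 billion

Before: m₁ = (1 + 0.475) / (0.0375 + 0.04 + 0.475) ≈ 2.669683, MB₁ = 820.3, so M₁ = 2.669683 × 820.3 ≈ 2189.941 billion.
After: m₂ = (1 + 0.501) / (0.0375 + 0.04 + 0.501) ≈ 2.594641, MB₂ = 820.3 − 99.8 = 720.5, so M₂ = 2.594641 × 720.5 ≈ 1869.4388 billion.
ΔM = M₂ − M₁ = 1869.4388 − 2189.941 = -320.5022 billion.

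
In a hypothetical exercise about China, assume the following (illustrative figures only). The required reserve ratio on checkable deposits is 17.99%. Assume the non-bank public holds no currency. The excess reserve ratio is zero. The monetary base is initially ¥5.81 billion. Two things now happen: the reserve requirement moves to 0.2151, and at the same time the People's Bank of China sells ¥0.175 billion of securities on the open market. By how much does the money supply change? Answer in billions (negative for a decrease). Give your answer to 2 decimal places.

Before: m₁ = 1 / (0.1799) ≈ 5.5586, MB₁ = 5.81, so M₁ = 5.5586 × 5.81 ≈ 32.2955 billion.
After: m₂ = 1 / (0.2151) ≈ 4.6490, MB₂ = 5.81 − 0.175 = 5.635, so M₂ = 4.6490 × 5.635 ≈ 26.1971 billion.
ΔM = M₂ − M₁ = 26.1971 − 32.2955 = -6.0984 billion.

-6.10 billion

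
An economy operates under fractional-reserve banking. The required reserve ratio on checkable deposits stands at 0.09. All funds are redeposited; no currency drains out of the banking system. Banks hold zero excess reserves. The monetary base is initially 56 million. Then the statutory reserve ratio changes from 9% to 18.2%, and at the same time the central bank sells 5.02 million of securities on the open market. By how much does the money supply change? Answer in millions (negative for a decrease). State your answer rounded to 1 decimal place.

Before: m₁ = 1 / (0.09) ≈ 11.1111, MB₁ = 56, so M₁ = 11.1111 × 56 = 622.2216 million.
After: m₂ = 1 / (0.182) ≈ 5.4945, MB₂ = 56 − 5.02 = 50.98, so M₂ = 5.4945 × 50.98 ≈ 280.1096 million.
ΔM = M₂ − M₁ = 280.1096 − 622.2216 = -342.112 million.

-342.1 million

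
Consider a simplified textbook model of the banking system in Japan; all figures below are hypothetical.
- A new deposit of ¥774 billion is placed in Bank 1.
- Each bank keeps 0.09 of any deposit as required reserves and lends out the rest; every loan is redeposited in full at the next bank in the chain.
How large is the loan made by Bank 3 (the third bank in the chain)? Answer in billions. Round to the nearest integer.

¥583 billion

Each bank lends a fraction (1 − rr) = 0.9100 of the deposit it receives, so Bank 3 receives 774·0.9100^2 and lends 774·0.9100^3 ≈ 583.2640 billion.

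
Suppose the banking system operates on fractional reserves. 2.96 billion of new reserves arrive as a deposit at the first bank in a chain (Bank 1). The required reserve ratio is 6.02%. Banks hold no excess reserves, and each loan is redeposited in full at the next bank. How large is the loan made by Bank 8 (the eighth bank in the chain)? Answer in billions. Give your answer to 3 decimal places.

1.801 billion

Each bank lends a fraction (1 − rr) = 0.9398 of the deposit it receives, so Bank 8 receives 2.96·0.9398^7 and lends 2.96·0.9398^8 ≈ 1.8013 billion.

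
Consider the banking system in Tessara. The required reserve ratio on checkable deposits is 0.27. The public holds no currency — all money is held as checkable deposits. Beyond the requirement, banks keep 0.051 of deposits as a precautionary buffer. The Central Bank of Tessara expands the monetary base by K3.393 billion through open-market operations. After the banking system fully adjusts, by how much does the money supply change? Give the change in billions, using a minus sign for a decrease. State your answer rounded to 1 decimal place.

The money multiplier is m = 1 / (rr + e) = 1 / (0.27 + 0.051) ≈ 3.1153.
The purchase adds 3.393 billion of base, so ΔM = m × ΔMB = 3.1153 × (+3.393) ≈ 10.5702 billion.

K10.6 billion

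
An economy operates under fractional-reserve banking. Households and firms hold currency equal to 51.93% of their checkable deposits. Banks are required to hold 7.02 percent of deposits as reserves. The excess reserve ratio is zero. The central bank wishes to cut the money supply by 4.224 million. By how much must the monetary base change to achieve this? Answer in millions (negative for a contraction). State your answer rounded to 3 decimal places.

The money multiplier is m = (1 + c) / (rr + c) = (1 + 0.5193) / (0.0702 + 0.5193) ≈ 2.57727.
ΔMB = ΔM / m = (−4.224) / 2.57727 ≈ -1.6389 million.

-1.639 million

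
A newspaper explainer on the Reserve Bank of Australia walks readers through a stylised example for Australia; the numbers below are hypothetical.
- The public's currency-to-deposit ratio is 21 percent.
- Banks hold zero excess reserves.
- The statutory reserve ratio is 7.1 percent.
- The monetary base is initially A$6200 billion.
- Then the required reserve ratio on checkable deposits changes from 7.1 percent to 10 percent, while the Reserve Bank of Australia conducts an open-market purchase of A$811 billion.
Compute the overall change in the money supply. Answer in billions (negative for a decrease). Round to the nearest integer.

A$668 billion

Before: m₁ = (1 + 0.21) / (0.071 + 0.21) ≈ 4.30605, MB₁ = 6200, so M₁ = 4.30605 × 6200 = 26697.51 billion.
After: m₂ = (1 + 0.21) / (0.1 + 0.21) ≈ 3.90323, MB₂ = 6200 + 811 = 7011, so M₂ = 3.90323 × 7011 ≈ 27365.5455 billion.
ΔM = M₂ − M₁ = 27365.5455 − 26697.51 = 668.0355 billion.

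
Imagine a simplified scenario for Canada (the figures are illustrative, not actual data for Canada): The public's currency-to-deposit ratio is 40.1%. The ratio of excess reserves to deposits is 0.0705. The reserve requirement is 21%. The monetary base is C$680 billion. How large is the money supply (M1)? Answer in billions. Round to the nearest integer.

C$1398 billion

The money multiplier is m = (1 + c) / (rr + e + c) = (1 + 0.401) / (0.21 + 0.0705 + 0.401) ≈ 2.0558.
So M = m × MB = 2.0558 × 680 = 1397.944 billion.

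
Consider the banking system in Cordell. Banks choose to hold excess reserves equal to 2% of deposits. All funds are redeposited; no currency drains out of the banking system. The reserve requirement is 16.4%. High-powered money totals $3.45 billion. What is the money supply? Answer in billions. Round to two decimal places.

$18.75 billion

The money multiplier is m = 1 / (rr + e) = 1 / (0.164 + 0.02) ≈ 5.4348.
So M = m × MB = 5.4348 × 3.45 ≈ 18.7501 billion.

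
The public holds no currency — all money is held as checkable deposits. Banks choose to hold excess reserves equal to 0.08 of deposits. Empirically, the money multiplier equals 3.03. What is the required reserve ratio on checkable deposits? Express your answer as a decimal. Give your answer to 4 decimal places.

Using m = 3.03. Since m = (1 + c)/(c + rr + e), the denominator satisfies c + rr + e = (1 + c)/m = (1 + 0) / 3.03 ≈ 0.330033.
With c = 0 and e = 0.08, the required reserve ratio on checkable deposits is 0.330033 − 0 − 0.08 = 0.250033.

0.2500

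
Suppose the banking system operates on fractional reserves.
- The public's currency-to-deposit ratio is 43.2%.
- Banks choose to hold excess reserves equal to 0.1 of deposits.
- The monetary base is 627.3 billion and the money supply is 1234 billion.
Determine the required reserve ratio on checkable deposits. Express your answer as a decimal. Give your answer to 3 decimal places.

0.196

Using m = M/MB = 1234/627.3 ≈ 1.967161. Since m = (1 + c)/(c + rr + e), the denominator satisfies c + rr + e = (1 + c)/m = (1 + 0.432) / 1.967161 ≈ 0.727953.
With c = 0.432 and e = 0.1, the required reserve ratio on checkable deposits is 0.727953 − 0.432 − 0.1 = 0.195953.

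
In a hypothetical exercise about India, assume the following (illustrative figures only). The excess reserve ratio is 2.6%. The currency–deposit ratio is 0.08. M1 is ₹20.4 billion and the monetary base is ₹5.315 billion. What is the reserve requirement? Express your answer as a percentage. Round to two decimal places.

17.54%

Using m = M/MB = 20.4/5.315 ≈ 3.838194. Since m = (1 + c)/(c + rr + e), the denominator satisfies c + rr + e = (1 + c)/m = (1 + 0.08) / 3.838194 ≈ 0.281382.
With c = 0.08 and e = 0.026, the reserve requirement is 0.281382 − 0.08 − 0.026 = 0.175382.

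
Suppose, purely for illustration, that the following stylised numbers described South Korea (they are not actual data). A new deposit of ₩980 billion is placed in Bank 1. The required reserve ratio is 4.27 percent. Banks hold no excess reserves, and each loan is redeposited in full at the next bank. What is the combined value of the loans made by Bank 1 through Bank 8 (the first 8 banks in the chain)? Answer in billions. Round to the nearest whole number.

₩6474 billion

Bank i lends (1 − rr)^i of the original deposit: Bank 1 lends 980·0.9573 = 938.1540, Bank 2 lends 980·0.9573² ≈ 898.0948, and so on.
Summing a geometric series: total = 980·[0.9573·(1 − 0.9573^8) / (1 − 0.9573)] ≈ 6474.4228 billion.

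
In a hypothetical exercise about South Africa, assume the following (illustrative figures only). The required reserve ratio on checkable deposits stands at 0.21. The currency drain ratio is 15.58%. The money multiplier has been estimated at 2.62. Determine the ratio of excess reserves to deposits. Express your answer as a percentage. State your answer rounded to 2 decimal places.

Using m = 2.62. Since m = (1 + c)/(c + rr + e), the denominator satisfies c + rr + e = (1 + c)/m = (1 + 0.1558) / 2.62 ≈ 0.441145.
With c = 0.1558 and rr = 0.21, the ratio of excess reserves to deposits is 0.441145 − 0.1558 − 0.21 = 0.075345.

7.53%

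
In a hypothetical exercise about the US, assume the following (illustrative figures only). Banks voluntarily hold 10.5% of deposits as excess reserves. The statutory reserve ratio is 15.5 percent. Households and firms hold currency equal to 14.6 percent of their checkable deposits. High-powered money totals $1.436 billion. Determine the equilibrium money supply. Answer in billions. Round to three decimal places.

$4.053 billion

The money multiplier is m = (1 + c) / (rr + e + c) = (1 + 0.146) / (0.155 + 0.105 + 0.146) ≈ 2.82266.
So M = m × MB = 2.82266 × 1.436 ≈ 4.0533 billion.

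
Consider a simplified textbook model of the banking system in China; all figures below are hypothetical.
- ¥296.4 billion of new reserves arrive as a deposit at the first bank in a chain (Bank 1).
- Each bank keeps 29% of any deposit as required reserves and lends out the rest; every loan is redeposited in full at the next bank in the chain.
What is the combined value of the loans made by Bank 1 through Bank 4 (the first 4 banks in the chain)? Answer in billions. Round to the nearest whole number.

¥541 billion

Bank i lends (1 − rr)^i of the original deposit: Bank 1 lends 296.4·0.7100 = 210.4440, Bank 2 lends 296.4·0.7100² ≈ 149.4152, and so on.
Summing a geometric series: total = 296.4·[0.7100·(1 − 0.7100^4) / (1 − 0.7100)] ≈ 541.2643 billion.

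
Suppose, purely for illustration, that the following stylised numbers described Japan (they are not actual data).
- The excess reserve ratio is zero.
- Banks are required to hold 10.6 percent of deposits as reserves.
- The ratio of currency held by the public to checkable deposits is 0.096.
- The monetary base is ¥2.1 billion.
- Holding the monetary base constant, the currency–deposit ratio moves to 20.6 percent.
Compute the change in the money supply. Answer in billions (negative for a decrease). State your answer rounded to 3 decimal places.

Initially m₁ = (1 + 0.096) / (0.106 + 0.096) ≈ 5.42574, so M₁ = 5.42574 × 2.1 ≈ 11.3941 billion.
After the change m₂ = (1 + 0.206) / (0.106 + 0.206) ≈ 3.86538, so M₂ = 3.86538 × 2.1 ≈ 8.1173 billion.
ΔM = M₂ − M₁ = 8.1173 − 11.3941 = -3.2768 billion.

-3.277 billion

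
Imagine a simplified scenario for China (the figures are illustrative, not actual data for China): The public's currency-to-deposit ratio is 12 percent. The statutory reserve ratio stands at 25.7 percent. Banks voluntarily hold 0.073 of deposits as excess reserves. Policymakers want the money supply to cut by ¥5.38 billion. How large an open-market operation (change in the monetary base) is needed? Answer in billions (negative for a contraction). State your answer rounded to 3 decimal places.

-2.162 billion

The money multiplier is m = (1 + c) / (rr + e + c) = (1 + 0.12) / (0.257 + 0.073 + 0.12) ≈ 2.48889.
ΔMB = ΔM / m = (−5.38) / 2.48889 ≈ -2.1616 billion.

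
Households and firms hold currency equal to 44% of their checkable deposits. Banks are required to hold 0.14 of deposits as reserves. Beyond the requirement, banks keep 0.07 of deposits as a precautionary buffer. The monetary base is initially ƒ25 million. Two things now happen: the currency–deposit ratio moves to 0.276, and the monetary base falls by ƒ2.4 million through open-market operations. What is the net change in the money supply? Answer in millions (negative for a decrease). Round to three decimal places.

Before: m₁ = (1 + 0.44) / (0.14 + 0.07 + 0.44) ≈ 2.215385, MB₁ = 25, so M₁ = 2.215385 × 25 ≈ 55.3846 million.
After: m₂ = (1 + 0.276) / (0.14 + 0.07 + 0.276) ≈ 2.625514, MB₂ = 25 − 2.4 = 22.6, so M₂ = 2.625514 × 22.6 ≈ 59.3366 million.
ΔM = M₂ − M₁ = 59.3366 − 55.3846 = 3.952 million.

ƒ3.952 million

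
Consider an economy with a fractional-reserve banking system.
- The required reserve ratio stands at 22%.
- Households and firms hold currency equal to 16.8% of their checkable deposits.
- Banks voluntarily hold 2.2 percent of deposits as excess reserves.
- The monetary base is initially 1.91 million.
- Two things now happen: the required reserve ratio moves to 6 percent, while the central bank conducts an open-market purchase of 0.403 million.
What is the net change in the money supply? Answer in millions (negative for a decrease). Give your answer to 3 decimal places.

Before: m₁ = (1 + 0.168) / (0.22 + 0.022 + 0.168) ≈ 2.84878, MB₁ = 1.91, so M₁ = 2.84878 × 1.91 ≈ 5.4412 million.
After: m₂ = (1 + 0.168) / (0.06 + 0.022 + 0.168) = 4.67200, MB₂ = 1.91 + 0.403 = 2.313, so M₂ = 4.67200 × 2.313 ≈ 10.8063 million.
ΔM = M₂ − M₁ = 10.8063 − 5.4412 = 5.3651 million.

5.365 million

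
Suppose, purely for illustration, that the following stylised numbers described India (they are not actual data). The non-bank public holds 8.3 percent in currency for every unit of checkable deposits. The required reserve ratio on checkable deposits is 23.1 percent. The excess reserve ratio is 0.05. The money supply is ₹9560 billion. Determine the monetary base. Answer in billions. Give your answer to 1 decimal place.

₹3213.1 billion

The money multiplier is m = (1 + c) / (rr + e + c) = (1 + 0.083) / (0.231 + 0.05 + 0.083) ≈ 2.975275.
MB = M / m = 9560 / 2.975275 ≈ 3213.1484 billion.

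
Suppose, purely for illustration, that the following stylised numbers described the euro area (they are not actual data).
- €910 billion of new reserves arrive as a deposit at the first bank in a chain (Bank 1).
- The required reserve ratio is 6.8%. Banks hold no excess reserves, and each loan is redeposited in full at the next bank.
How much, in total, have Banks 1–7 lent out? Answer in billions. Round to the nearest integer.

€4854 billion

Bank i lends (1 − rr)^i of the original deposit: Bank 1 lends 910·0.9320 = 848.1200, Bank 2 lends 910·0.9320² ≈ 790.4478, and so on.
Summing a geometric series: total = 910·[0.9320·(1 − 0.9320^7) / (1 − 0.9320)] ≈ 4854.0230 billion.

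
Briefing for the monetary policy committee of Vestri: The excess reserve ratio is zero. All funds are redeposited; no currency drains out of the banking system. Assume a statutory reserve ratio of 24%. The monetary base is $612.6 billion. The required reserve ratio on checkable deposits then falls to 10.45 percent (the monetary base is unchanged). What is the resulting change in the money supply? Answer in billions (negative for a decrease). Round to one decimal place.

Initially m₁ = 1 / (0.24) ≈ 4.16667, so M₁ = 4.16667 × 612.6 ≈ 2552.502 billion.
After the change m₂ = 1 / (0.1045) ≈ 9.56938, so M₂ = 9.56938 × 612.6 ≈ 5862.2022 billion.
ΔM = M₂ − M₁ = 5862.2022 − 2552.502 = 3309.7002 billion.

$3309.7 billion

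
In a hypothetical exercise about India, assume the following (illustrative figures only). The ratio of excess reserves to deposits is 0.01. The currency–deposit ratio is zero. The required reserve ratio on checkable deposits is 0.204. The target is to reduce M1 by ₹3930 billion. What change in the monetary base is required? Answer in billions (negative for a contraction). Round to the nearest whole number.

-841 billion

The money multiplier is m = 1 / (rr + e) = 1 / (0.204 + 0.01) ≈ 4.67290.
ΔMB = ΔM / m = (−3930) / 4.67290 ≈ -841.0195 billion.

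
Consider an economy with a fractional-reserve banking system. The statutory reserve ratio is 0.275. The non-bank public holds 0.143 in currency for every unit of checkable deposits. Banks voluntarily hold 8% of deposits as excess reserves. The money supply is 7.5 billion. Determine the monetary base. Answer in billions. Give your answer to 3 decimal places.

3.268 billion

The money multiplier is m = (1 + c) / (rr + e + c) = (1 + 0.143) / (0.275 + 0.08 + 0.143) ≈ 2.29518.
MB = M / m = 7.5 / 2.29518 ≈ 3.2677 billion.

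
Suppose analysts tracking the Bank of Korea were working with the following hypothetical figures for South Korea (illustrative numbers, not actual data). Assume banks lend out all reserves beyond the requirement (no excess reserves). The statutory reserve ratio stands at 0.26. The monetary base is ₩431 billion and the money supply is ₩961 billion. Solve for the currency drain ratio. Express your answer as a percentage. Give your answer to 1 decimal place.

34.2%

Using m = M/MB = 961/431 ≈ 2.229698. From m = (1 + c)/(c + rr + e), rearranging gives 1 + c = m·(c + rr + e), so c·(1 − m) = m·(rr + e) − 1.
Hence c = [m·(rr + e) − 1]/(1 − m) = [2.229698 × (0.26 + 0) − 1] / (1 − 2.229698) ≈ 0.341774.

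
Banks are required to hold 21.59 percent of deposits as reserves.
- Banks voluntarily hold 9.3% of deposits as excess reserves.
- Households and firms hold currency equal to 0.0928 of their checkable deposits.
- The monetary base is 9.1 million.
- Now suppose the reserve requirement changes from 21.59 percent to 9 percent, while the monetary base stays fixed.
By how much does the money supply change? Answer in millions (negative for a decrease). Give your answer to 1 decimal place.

11.3 million

Initially m₁ = (1 + 0.0928) / (0.2159 + 0.093 + 0.0928) ≈ 2.7204, so M₁ = 2.7204 × 9.1 ≈ 24.7556 million.
After the change m₂ = (1 + 0.0928) / (0.09 + 0.093 + 0.0928) ≈ 3.9623, so M₂ = 3.9623 × 9.1 ≈ 36.0569 million.
ΔM = M₂ − M₁ = 36.0569 − 24.7556 = 11.3013 million.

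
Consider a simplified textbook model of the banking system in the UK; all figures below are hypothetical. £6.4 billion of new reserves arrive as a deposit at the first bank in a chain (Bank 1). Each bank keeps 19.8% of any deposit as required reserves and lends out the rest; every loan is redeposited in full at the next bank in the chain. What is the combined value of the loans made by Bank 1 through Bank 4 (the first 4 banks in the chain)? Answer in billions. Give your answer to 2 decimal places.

Bank i lends (1 − rr)^i of the original deposit: Bank 1 lends 6.4·0.8020 = 5.1328, Bank 2 lends 6.4·0.8020² ≈ 4.1165, and so on.
Summing a geometric series: total = 6.4·[0.8020·(1 − 0.8020^4) / (1 − 0.8020)] ≈ 15.1985 billion.

£15.20 billion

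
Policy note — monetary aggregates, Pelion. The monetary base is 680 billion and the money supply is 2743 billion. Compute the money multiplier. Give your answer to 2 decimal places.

The money multiplier is m = M / MB = 2743 / 680 ≈ 4.03382.

4.03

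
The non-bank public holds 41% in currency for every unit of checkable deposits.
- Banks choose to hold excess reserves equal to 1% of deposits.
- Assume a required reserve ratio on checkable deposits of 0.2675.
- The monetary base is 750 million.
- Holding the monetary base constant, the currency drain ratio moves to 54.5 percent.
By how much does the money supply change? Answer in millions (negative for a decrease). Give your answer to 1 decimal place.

-129.4 million

Initially m₁ = (1 + 0.41) / (0.2675 + 0.01 + 0.41) ≈ 2.05091, so M₁ = 2.05091 × 750 = 1538.1825 million.
After the change m₂ = (1 + 0.545) / (0.2675 + 0.01 + 0.545) ≈ 1.87842, so M₂ = 1.87842 × 750 = 1408.815 million.
ΔM = M₂ − M₁ = 1408.815 − 1538.1825 = -129.3675 million.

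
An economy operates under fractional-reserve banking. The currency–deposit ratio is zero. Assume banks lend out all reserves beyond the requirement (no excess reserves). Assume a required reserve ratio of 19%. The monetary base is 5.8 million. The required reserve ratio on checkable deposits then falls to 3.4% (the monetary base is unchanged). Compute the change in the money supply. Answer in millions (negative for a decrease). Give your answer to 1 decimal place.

140.1 million

Initially m₁ = 1 / (0.19) ≈ 5.2632, so M₁ = 5.2632 × 5.8 ≈ 30.5266 million.
After the change m₂ = 1 / (0.034) ≈ 29.4118, so M₂ = 29.4118 × 5.8 ≈ 170.5884 million.
ΔM = M₂ − M₁ = 170.5884 − 30.5266 = 140.0618 million.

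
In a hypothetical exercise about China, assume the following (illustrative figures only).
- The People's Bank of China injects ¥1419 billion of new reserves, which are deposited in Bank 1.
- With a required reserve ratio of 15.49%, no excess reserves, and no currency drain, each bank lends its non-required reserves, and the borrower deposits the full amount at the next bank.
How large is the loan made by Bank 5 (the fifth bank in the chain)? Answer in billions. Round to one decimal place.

¥611.7 billion

Each bank lends a fraction (1 − rr) = 0.8451 of the deposit it receives, so Bank 5 receives 1419·0.8451^4 and lends 1419·0.8451^5 ≈ 611.6781 billion.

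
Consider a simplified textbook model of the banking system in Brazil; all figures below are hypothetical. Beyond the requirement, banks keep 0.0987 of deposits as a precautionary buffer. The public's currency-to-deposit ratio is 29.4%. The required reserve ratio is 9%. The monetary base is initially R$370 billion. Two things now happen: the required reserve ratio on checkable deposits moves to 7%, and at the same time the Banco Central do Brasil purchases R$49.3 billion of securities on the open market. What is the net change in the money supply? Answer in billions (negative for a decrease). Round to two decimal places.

R$180.75 billion

Before: m₁ = (1 + 0.294) / (0.09 + 0.0987 + 0.294) ≈ 2.680754, MB₁ = 370, so M₁ = 2.680754 × 370 ≈ 991.879 billion.
After: m₂ = (1 + 0.294) / (0.07 + 0.0987 + 0.294) ≈ 2.796628, MB₂ = 370 + 49.3 = 419.3, so M₂ = 2.796628 × 419.3 ≈ 1172.6261 billion.
ΔM = M₂ − M₁ = 1172.6261 − 991.879 = 180.7471 billion.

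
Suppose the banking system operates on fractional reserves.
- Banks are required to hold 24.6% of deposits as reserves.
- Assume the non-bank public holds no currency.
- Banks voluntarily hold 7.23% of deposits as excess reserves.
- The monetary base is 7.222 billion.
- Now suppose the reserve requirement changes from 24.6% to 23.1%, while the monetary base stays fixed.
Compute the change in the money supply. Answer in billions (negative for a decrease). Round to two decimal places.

1.12 billion

Initially m₁ = 1 / (0.246 + 0.0723) ≈ 3.1417, so M₁ = 3.1417 × 7.222 ≈ 22.6894 billion.
After the change m₂ = 1 / (0.231 + 0.0723) ≈ 3.2971, so M₂ = 3.2971 × 7.222 ≈ 23.8117 billion.
ΔM = M₂ − M₁ = 23.8117 − 22.6894 = 1.1223 billion.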